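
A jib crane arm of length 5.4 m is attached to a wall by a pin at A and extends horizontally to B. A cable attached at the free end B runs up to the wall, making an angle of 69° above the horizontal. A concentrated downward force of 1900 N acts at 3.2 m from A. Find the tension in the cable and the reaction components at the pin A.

ΣM about A: T·sin69°·5.4 − 1900·3.2 = 0 → T = 6080/(5.4·0.93358) = 1206.03 ≈ 1206 N.
ΣF_x = 0: A_x − T·cos69° = 0 → A_x = 1206.03 × 0.358368 = 432.2 N.
ΣF_y = 0: A_y + T·sin69° − 1900 = 0 → A_y = 1900 − 1206.03 × 0.93358 = 774.1 N.

T = 1206 N, A_x = 432.2 N, A_y = 774.1 N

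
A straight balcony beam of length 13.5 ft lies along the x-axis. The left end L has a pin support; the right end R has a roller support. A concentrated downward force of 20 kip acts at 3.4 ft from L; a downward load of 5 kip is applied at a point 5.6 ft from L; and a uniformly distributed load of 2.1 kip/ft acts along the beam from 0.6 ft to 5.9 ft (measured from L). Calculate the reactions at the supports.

Resultant of the distributed load: 2.1 × 5.3 = 11.13 kip at 3.25 ft from L.
ΣM about L: R_y·13.5 − 20·3.4 − 5·5.6 − (2.1·5.3)·3.25 = 0 → R_y = 132.1725/13.5 = 9.79056 ≈ 9.791 kip.
ΣF_y = 0: L_y + 9.79056 − 20 − 5 − 2.1·5.3 = 0 → L_y = 26.34 kip.
ΣF_x = 0: no horizontal applied forces, so L_x = 0.

L_x = 0, L_y = 26.34 kip, R_y = 9.791 kip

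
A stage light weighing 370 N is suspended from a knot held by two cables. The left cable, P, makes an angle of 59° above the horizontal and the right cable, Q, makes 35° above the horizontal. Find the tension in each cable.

T_P = 303.8 N, T_Q = 191.0 N

ΣF_x = 0: −T_P·cos59° + T_Q·cos35° = 0 → T_Q = 0.628745·T_P.
ΣF_y = 0: T_P·sin59° + T_Q·sin35° = 370.
Substitute: T_P·(0.857167 + 0.628745·0.573576) = 370 → T_P = 303.827 ≈ 303.8 N.
Then T_Q = 0.628745 × 303.827 = 191.0 N.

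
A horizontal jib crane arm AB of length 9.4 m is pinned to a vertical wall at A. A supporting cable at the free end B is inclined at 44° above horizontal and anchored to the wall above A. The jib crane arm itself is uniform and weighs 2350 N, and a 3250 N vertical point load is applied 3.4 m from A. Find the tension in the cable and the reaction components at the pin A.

ΣM about A: T·sin44°·9.4 − 2350·4.7 − 3250·3.4 = 0 → T = 22095/(9.4·0.694658) = 3383.73 ≈ 3384 N.
ΣF_x = 0: A_x − T·cos44° = 0 → A_x = 3383.73 × 0.71934 = 2434 N.
ΣF_y = 0: A_y + T·sin44° − 2350 − 3250 = 0 → A_y = 5600 − 3383.73 × 0.694658 = 3249 N.

T = 3384 N, A_x = 2434 N, A_y = 3249 N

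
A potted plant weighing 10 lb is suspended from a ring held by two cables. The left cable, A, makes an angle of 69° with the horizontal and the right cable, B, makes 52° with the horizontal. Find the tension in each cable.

ΣF_x = 0: −T_A·cos69° + T_B·cos52° = 0 → T_B = 0.582086·T_A.
ΣF_y = 0: T_A·sin69° + T_B·sin52° = 10.
Substitute: T_A·(0.93358 + 0.582086·0.788011) = 10 → T_A = 7.18251 ≈ 7.183 lb.
Then T_B = 0.582086 × 7.18251 = 4.181 lb.

T_A = 7.183 lb, T_B = 4.181 lb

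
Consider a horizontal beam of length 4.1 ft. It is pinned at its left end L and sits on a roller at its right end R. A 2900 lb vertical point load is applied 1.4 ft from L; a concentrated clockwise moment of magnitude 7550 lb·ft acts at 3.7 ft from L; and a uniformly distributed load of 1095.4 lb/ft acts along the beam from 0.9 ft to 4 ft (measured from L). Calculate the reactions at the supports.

L_x = 0, L_y = 1435 lb, R_y = 4861 lb

Resultant of the distributed load: 1095.4 × 3.1 = 3395.74 lb at 2.45 ft from L.
Moments about L: R_y·4.1 − 2900·1.4 − 7550 − (1095.4·3.1)·2.45 = 0 → R_y = 19929.563/4.1 = 4860.87 ≈ 4861 lb.
ΣF_y = 0: L_y + 4860.87 − 2900 − 1095.4·3.1 = 0 → L_y = 1435 lb.
ΣF_x = 0: no horizontal applied forces, so L_x = 0.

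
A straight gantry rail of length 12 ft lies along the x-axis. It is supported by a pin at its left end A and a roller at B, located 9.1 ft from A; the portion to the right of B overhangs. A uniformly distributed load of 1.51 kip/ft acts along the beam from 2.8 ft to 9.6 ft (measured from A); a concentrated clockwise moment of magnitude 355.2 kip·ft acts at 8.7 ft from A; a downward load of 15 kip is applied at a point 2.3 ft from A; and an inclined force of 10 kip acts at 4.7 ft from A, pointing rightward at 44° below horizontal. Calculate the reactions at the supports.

A_x = -7.193 kip, A_y = -21.19 kip, B_y = 53.41 kip

Resultant of the distributed load: 1.51 × 6.8 = 10.268 kip at 6.2 ft from A.
Taking moments about A: B_y·9.1 − (1.51·6.8)·6.2 − 355.2 − 15·2.3 − 10·sin44°·4.7 = 0 → B_y = 486.011/9.1 = 53.4078 ≈ 53.41 kip.
ΣF_y = 0: A_y + 53.4078 − 1.51·6.8 − 15 − 10·sin44° = 0 → A_y = -21.19 kip.
ΣF_x = 0: A_x + 10·cos44° = 0 → A_x = -7.193 kip.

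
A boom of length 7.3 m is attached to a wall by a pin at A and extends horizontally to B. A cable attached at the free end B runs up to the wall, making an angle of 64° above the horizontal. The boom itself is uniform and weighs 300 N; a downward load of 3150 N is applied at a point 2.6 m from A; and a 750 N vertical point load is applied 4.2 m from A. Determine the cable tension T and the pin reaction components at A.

T = 1895 N, A_x = 830.8 N, A_y = 2497 N

ΣM about A: T·sin64°·7.3 − 300·3.65 − 3150·2.6 − 750·4.2 = 0 → T = 12435/(7.3·0.898794) = 1895.23 ≈ 1895 N.
ΣF_x = 0: A_x − T·cos64° = 0 → A_x = 1895.23 × 0.438371 = 830.8 N.
ΣF_y = 0: A_y + T·sin64° − 300 − 3150 − 750 = 0 → A_y = 4200 − 1895.23 × 0.898794 = 2497 N.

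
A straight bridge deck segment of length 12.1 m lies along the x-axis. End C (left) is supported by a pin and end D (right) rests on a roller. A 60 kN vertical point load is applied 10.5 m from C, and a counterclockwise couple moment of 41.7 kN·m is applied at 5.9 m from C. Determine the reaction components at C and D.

Taking moments about C: D_y·12.1 − 60·10.5 + 41.7 = 0 → D_y = 588.3/12.1 = 48.6198 ≈ 48.62 kN.
ΣF_y = 0: C_y + 48.6198 − 60 = 0 → C_y = 11.38 kN.
ΣF_x = 0: no horizontal applied forces, so C_x = 0.

C_x = 0, C_y = 11.38 kN, D_y = 48.62 kN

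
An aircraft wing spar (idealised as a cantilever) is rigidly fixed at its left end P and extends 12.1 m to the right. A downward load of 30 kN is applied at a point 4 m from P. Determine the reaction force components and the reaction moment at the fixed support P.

ΣF_x = 0: P_x = 0.
ΣF_y = 0: P_y − 30 = 0 → P_y = 30.00 kN.
ΣM about P: M_P − 30·4 = 0 → M_P = 120.0 kN·m.

P_x = 0, P_y = 30.00 kN, M_P = 120.0 kN·m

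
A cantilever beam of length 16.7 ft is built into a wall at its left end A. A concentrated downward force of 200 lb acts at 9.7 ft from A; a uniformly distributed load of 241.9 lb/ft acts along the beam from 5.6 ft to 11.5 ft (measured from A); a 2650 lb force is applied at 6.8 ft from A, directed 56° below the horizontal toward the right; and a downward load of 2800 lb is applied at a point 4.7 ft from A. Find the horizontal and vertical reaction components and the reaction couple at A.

A_x = -1482 lb, A_y = 6624 lb, M_A = 42240 lb·ft

Resultant of the distributed load: 241.9 × 5.9 = 1427.21 lb at 8.55 ft from A.
ΣF_x = 0: A_x + 2650·cos56° = 0 → A_x = -1482 lb.
ΣF_y = 0: A_y − 200 − 241.9·5.9 − 2650·sin56° − 2800 = 0 → A_y = 6624 lb.
ΣM about A: M_A − 200·9.7 − (241.9·5.9)·8.55 − 2650·sin56°·6.8 − 2800·4.7 = 0 → M_A = 42240 lb·ft.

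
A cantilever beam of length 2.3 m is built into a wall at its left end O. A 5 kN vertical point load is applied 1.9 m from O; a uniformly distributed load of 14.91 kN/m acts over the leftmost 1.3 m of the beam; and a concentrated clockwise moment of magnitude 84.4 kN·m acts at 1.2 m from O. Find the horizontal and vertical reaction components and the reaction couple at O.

O_x = 0, O_y = 24.38 kN, M_O = 106.5 kN·m

Resultant of the distributed load: 14.91 × 1.3 = 19.383 kN at 0.65 m from O.
ΣF_x = 0: O_x = 0.
ΣF_y = 0: O_y − 5 − 14.91·1.3 = 0 → O_y = 24.38 kN.
ΣM about O: M_O − 5·1.9 − (14.91·1.3)·0.65 − 84.4 = 0 → M_O = 106.5 kN·m.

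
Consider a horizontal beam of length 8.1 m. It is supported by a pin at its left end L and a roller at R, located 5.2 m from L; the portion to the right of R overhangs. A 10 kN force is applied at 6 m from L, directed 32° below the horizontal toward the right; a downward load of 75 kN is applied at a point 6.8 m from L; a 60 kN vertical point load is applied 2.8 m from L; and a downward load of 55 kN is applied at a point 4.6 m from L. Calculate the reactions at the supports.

Moments about L: R_y·5.2 − 10·sin32°·6 − 75·6.8 − 60·2.8 − 55·4.6 = 0 → R_y = 962.795/5.2 = 185.153 ≈ 185.2 kN.
ΣF_y = 0: L_y + 185.153 − 10·sin32° − 75 − 60 − 55 = 0 → L_y = 10.15 kN.
ΣF_x = 0: L_x + 10·cos32° = 0 → L_x = -8.480 kN.

L_x = -8.480 kN, L_y = 10.15 kN, R_y = 185.2 kN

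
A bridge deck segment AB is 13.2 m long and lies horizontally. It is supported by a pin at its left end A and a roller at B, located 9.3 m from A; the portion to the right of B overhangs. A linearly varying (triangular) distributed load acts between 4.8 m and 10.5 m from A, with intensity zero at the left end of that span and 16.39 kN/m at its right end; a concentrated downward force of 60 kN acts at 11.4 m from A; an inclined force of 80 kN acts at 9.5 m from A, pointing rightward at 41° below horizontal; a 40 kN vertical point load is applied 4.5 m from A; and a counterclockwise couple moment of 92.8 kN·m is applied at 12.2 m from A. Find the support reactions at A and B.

Resultant of the triangular load: ½ × 16.39 × 5.7 = 46.7115 kN, acting at 8.6 m from A (one-third of the span from the peak).
Moments about A: B_y·9.3 − (½·16.39·5.7)·8.6 − 60·11.4 − 80·sin41°·9.5 − 40·4.5 + 92.8 = 0 → B_y = 1671.52/9.3 = 179.733 ≈ 179.7 kN.
ΣF_y = 0: A_y + 179.733 − ½·16.39·5.7 − 60 − 80·sin41° − 40 = 0 → A_y = 19.46 kN.
ΣF_x = 0: A_x + 80·cos41° = 0 → A_x = -60.38 kN.

A_x = -60.38 kN, A_y = 19.46 kN, B_y = 179.7 kN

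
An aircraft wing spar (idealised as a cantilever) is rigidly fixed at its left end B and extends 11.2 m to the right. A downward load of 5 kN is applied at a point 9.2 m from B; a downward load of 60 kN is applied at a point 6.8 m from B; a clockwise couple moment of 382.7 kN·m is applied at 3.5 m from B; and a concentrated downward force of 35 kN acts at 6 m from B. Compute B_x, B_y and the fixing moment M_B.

ΣF_x = 0: B_x = 0.
ΣF_y = 0: B_y − 5 − 60 − 35 = 0 → B_y = 100.0 kN.
ΣM about B: M_B − 5·9.2 − 60·6.8 − 382.7 − 35·6 = 0 → M_B = 1047 kN·m.

B_x = 0, B_y = 100.0 kN, M_B = 1047 kN·m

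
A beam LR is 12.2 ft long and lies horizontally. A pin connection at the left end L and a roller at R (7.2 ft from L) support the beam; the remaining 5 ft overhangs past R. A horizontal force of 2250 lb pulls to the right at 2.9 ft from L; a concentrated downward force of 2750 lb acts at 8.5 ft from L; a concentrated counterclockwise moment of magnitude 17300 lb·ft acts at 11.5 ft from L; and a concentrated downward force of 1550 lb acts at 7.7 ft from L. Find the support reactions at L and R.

L_x = -2250 lb, L_y = 1799 lb, R_y = 2501 lb

Moments about L: R_y·7.2 − 2750·8.5 + 17300 − 1550·7.7 = 0 → R_y = 18010/7.2 = 2501.39 ≈ 2501 lb.
ΣF_y = 0: L_y + 2501.39 − 2750 − 1550 = 0 → L_y = 1799 lb.
ΣF_x = 0: L_x + 2250 = 0 → L_x = -2250 lb.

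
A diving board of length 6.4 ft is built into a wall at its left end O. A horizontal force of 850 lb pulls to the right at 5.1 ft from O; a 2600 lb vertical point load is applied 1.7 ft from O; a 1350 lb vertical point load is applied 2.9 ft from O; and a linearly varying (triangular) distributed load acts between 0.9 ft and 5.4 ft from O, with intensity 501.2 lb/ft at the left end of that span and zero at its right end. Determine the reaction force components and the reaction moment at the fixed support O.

O_x = -850.0 lb, O_y = 5078 lb, M_O = 11040 lb·ft

Resultant of the triangular load: ½ × 501.2 × 4.5 = 1127.7 lb, acting at 2.4 ft from O (one-third of the span from the peak).
ΣF_x = 0: O_x + 850 = 0 → O_x = -850.0 lb.
ΣF_y = 0: O_y − 2600 − 1350 − ½·501.2·4.5 = 0 → O_y = 5078 lb.
ΣM about O: M_O − 2600·1.7 − 1350·2.9 − (½·501.2·4.5)·2.4 = 0 → M_O = 11040 lb·ft.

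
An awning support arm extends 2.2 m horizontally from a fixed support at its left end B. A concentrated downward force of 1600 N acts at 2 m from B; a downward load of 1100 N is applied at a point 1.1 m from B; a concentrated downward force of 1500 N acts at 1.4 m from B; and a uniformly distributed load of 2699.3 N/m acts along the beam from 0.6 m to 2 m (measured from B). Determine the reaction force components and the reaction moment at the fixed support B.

B_x = 0, B_y = 7979 N, M_B = 11420 N·m

Resultant of the distributed load: 2699.3 × 1.4 = 3779.02 N at 1.3 m from B.
ΣF_x = 0: B_x = 0.
ΣF_y = 0: B_y − 1600 − 1100 − 1500 − 2699.3·1.4 = 0 → B_y = 7979 N.
ΣM about B: M_B − 1600·2 − 1100·1.1 − 1500·1.4 − (2699.3·1.4)·1.3 = 0 → M_B = 11420 N·m.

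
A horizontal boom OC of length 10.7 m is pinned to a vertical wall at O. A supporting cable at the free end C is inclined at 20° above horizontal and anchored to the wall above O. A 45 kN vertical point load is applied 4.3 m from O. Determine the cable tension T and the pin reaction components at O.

ΣM about O: T·sin20°·10.7 − 45·4.3 = 0 → T = 193.5/(10.7·0.34202) = 52.8744 ≈ 52.87 kN.
ΣF_x = 0: O_x − T·cos20° = 0 → O_x = 52.8744 × 0.939693 = 49.69 kN.
ΣF_y = 0: O_y + T·sin20° − 45 = 0 → O_y = 45 − 52.8744 × 0.34202 = 26.92 kN.

T = 52.87 kN, O_x = 49.69 kN, O_y = 26.92 kN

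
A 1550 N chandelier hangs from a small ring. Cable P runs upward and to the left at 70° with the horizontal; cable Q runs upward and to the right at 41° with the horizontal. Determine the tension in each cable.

T_P = 1253 N, T_Q = 567.8 N

ΣF_x = 0: −T_P·cos70° + T_Q·cos41° = 0 → T_Q = 0.453181·T_P.
ΣF_y = 0: T_P·sin70° + T_Q·sin41° = 1550.
Substitute: T_P·(0.939693 + 0.453181·0.656059) = 1550 → T_P = 1253.02 ≈ 1253 N.
Then T_Q = 0.453181 × 1253.02 = 567.8 N.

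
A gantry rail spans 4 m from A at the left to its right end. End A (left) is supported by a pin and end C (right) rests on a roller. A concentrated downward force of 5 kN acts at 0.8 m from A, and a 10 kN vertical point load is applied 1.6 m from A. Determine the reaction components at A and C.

Taking moments about A: C_y·4 − 5·0.8 − 10·1.6 = 0 → C_y = 20/4 = 5.000 kN.
ΣF_y = 0: A_y + 5 − 5 − 10 = 0 → A_y = 10.00 kN.
ΣF_x = 0: no horizontal applied forces, so A_x = 0.

A_x = 0, A_y = 10.00 kN, C_y = 5.000 kN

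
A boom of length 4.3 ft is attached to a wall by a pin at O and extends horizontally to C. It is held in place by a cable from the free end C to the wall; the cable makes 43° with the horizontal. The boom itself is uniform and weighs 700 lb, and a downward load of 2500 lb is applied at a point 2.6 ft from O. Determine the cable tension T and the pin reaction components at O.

T = 2730 lb, O_x = 1996 lb, O_y = 1338 lb

ΣM about O: T·sin43°·4.3 − 700·2.15 − 2500·2.6 = 0 → T = 8005/(4.3·0.681998) = 2729.67 ≈ 2730 lb.
ΣF_x = 0: O_x − T·cos43° = 0 → O_x = 2729.67 × 0.731354 = 1996 lb.
ΣF_y = 0: O_y + T·sin43° − 700 − 2500 = 0 → O_y = 3200 − 2729.67 × 0.681998 = 1338 lb.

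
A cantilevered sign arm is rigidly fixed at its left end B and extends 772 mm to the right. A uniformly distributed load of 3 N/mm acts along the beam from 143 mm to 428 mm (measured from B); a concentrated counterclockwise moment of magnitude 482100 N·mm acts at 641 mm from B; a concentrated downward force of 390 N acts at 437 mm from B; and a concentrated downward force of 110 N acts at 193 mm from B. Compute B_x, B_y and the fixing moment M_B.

B_x = 0, B_y = 1355 N, M_B = -46340 N·mm

Resultant of the distributed load: 3 × 285 = 855 N at 285.5 mm from B.
ΣF_x = 0: B_x = 0.
ΣF_y = 0: B_y − 3·285 − 390 − 110 = 0 → B_y = 1355 N.
ΣM about B: M_B − (3·285)·285.5 + 482100 − 390·437 − 110·193 = 0 → M_B = -46340 N·mm.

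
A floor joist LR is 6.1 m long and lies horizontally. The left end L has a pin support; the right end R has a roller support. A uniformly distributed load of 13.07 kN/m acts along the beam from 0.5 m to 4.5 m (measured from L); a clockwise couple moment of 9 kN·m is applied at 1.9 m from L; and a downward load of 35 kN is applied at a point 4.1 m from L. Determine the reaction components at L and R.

Resultant of the distributed load: 13.07 × 4 = 52.28 kN at 2.5 m from L.
Taking moments about L: R_y·6.1 − (13.07·4)·2.5 − 9 − 35·4.1 = 0 → R_y = 283.2/6.1 = 46.4262 ≈ 46.43 kN.
ΣF_y = 0: L_y + 46.4262 − 13.07·4 − 35 = 0 → L_y = 40.85 kN.
ΣF_x = 0: no horizontal applied forces, so L_x = 0.

L_x = 0, L_y = 40.85 kN, R_y = 46.43 kN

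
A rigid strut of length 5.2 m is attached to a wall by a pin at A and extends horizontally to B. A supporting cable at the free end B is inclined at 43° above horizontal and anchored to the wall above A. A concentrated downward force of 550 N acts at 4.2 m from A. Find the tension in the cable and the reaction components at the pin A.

ΣM about A: T·sin43°·5.2 − 550·4.2 = 0 → T = 2310/(5.2·0.681998) = 651.367 ≈ 651.4 N.
ΣF_x = 0: A_x − T·cos43° = 0 → A_x = 651.367 × 0.731354 = 476.4 N.
ΣF_y = 0: A_y + T·sin43° − 550 = 0 → A_y = 550 − 651.367 × 0.681998 = 105.8 N.

T = 651.4 N, A_x = 476.4 N, A_y = 105.8 N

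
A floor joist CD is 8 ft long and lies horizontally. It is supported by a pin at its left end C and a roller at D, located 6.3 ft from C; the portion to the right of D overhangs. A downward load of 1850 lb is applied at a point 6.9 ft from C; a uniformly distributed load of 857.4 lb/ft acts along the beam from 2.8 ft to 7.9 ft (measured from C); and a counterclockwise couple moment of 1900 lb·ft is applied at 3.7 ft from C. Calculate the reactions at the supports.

Resultant of the distributed load: 857.4 × 5.1 = 4372.74 lb at 5.35 ft from C.
Moments about C: D_y·6.3 − 1850·6.9 − (857.4·5.1)·5.35 + 1900 = 0 → D_y = 34259.159/6.3 = 5437.96 ≈ 5438 lb.
ΣF_y = 0: C_y + 5437.96 − 1850 − 857.4·5.1 = 0 → C_y = 784.8 lb.
ΣF_x = 0: no horizontal applied forces, so C_x = 0.

C_x = 0, C_y = 784.8 lb, D_y = 5438 lb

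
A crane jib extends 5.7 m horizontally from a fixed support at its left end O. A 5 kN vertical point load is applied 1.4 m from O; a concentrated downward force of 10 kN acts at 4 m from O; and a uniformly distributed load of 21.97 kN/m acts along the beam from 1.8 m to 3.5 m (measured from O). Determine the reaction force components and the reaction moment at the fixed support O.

O_x = 0, O_y = 52.35 kN, M_O = 146.0 kN·m

Resultant of the distributed load: 21.97 × 1.7 = 37.349 kN at 2.65 m from O.
ΣF_x = 0: O_x = 0.
ΣF_y = 0: O_y − 5 − 10 − 21.97·1.7 = 0 → O_y = 52.35 kN.
ΣM about O: M_O − 5·1.4 − 10·4 − (21.97·1.7)·2.65 = 0 → M_O = 146.0 kN·m.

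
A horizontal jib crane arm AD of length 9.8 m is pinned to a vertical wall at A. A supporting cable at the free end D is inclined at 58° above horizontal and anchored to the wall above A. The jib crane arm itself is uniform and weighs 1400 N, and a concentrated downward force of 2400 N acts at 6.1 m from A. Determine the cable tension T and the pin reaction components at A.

T = 2587 N, A_x = 1371 N, A_y = 1606 N

ΣM about A: T·sin58°·9.8 − 1400·4.9 − 2400·6.1 = 0 → T = 21500/(9.8·0.848048) = 2586.97 ≈ 2587 N.
ΣF_x = 0: A_x − T·cos58° = 0 → A_x = 2586.97 × 0.529919 = 1371 N.
ΣF_y = 0: A_y + T·sin58° − 1400 − 2400 = 0 → A_y = 3800 − 2586.97 × 0.848048 = 1606 N.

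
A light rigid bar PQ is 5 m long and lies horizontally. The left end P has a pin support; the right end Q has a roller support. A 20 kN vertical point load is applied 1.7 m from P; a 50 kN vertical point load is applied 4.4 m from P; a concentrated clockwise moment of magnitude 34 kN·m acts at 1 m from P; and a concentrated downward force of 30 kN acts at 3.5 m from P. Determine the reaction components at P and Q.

Moments about P: Q_y·5 − 20·1.7 − 50·4.4 − 34 − 30·3.5 = 0 → Q_y = 393/5 = 78.60 kN.
ΣF_y = 0: P_y + 78.6 − 20 − 50 − 30 = 0 → P_y = 21.40 kN.
ΣF_x = 0: no horizontal applied forces, so P_x = 0.

P_x = 0, P_y = 21.40 kN, Q_y = 78.60 kN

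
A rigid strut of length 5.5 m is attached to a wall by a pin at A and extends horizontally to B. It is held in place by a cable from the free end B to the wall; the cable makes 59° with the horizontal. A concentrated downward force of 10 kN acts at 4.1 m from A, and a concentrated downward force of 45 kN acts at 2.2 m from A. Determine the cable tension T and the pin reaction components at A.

T = 29.70 kN, A_x = 15.29 kN, A_y = 29.55 kN

ΣM about A: T·sin59°·5.5 − 10·4.1 − 45·2.2 = 0 → T = 140/(5.5·0.857167) = 29.6961 ≈ 29.70 kN.
ΣF_x = 0: A_x − T·cos59° = 0 → A_x = 29.6961 × 0.515038 = 15.29 kN.
ΣF_y = 0: A_y + T·sin59° − 10 − 45 = 0 → A_y = 55 − 29.6961 × 0.857167 = 29.55 kN.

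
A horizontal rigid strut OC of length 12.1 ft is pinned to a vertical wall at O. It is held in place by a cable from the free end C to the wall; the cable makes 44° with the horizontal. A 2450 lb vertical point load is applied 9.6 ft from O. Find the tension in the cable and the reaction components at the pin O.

T = 2798 lb, O_x = 2013 lb, O_y = 506.2 lb

ΣM about O: T·sin44°·12.1 − 2450·9.6 = 0 → T = 23520/(12.1·0.694658) = 2798.21 ≈ 2798 lb.
ΣF_x = 0: O_x − T·cos44° = 0 → O_x = 2798.21 × 0.71934 = 2013 lb.
ΣF_y = 0: O_y + T·sin44° − 2450 = 0 → O_y = 2450 − 2798.21 × 0.694658 = 506.2 lb.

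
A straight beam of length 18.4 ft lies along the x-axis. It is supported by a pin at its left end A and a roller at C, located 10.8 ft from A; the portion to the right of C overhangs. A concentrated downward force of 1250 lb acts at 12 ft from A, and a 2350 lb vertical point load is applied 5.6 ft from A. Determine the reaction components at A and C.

A_x = 0, A_y = 992.6 lb, C_y = 2607 lb

ΣM about A: C_y·10.8 − 1250·12 − 2350·5.6 = 0 → C_y = 28160/10.8 = 2607.41 ≈ 2607 lb.
ΣF_y = 0: A_y + 2607.41 − 1250 − 2350 = 0 → A_y = 992.6 lb.
ΣF_x = 0: no horizontal applied forces, so A_x = 0.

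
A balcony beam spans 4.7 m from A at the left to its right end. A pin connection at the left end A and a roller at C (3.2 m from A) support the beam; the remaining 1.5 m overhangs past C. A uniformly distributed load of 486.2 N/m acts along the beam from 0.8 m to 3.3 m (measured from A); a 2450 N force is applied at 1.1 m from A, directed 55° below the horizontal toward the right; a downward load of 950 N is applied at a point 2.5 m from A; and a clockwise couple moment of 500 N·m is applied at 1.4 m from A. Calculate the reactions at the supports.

Resultant of the distributed load: 486.2 × 2.5 = 1215.5 N at 2.05 m from A.
ΣM about A: C_y·3.2 − (486.2·2.5)·2.05 − 2450·sin55°·1.1 − 950·2.5 − 500 = 0 → C_y = 7574.39/3.2 = 2367 N.
ΣF_y = 0: A_y + 2367 − 486.2·2.5 − 2450·sin55° − 950 = 0 → A_y = 1805 N.
ΣF_x = 0: A_x + 2450·cos55° = 0 → A_x = -1405 N.

A_x = -1405 N, A_y = 1805 N, C_y = 2367 N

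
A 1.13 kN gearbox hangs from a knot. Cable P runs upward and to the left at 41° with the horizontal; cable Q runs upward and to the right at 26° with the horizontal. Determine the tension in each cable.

T_P = 1.103 kN, T_Q = 0.9265 kN

ΣF_x = 0: −T_P·cos41° + T_Q·cos26° = 0 → T_Q = 0.839691·T_P.
ΣF_y = 0: T_P·sin41° + T_Q·sin26° = 1.13.
Substitute: T_P·(0.656059 + 0.839691·0.438371) = 1.13 → T_P = 1.10335 ≈ 1.103 kN.
Then T_Q = 0.839691 × 1.10335 = 0.9265 kN.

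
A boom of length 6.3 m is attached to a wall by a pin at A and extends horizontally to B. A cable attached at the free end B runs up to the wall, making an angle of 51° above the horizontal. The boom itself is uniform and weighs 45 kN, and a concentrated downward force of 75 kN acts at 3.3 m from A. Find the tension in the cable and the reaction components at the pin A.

ΣM about A: T·sin51°·6.3 − 45·3.15 − 75·3.3 = 0 → T = 389.25/(6.3·0.777146) = 79.5034 ≈ 79.50 kN.
ΣF_x = 0: A_x − T·cos51° = 0 → A_x = 79.5034 × 0.62932 = 50.03 kN.
ΣF_y = 0: A_y + T·sin51° − 45 − 75 = 0 → A_y = 120 − 79.5034 × 0.777146 = 58.21 kN.

T = 79.50 kN, A_x = 50.03 kN, A_y = 58.21 kN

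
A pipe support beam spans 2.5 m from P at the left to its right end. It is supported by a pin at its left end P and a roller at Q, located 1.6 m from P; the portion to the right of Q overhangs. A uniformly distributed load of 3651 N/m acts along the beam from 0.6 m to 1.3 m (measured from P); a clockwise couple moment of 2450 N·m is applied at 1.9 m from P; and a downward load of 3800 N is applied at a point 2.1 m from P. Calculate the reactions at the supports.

Resultant of the distributed load: 3651 × 0.7 = 2555.7 N at 0.95 m from P.
ΣM about P: Q_y·1.6 − (3651·0.7)·0.95 − 2450 − 3800·2.1 = 0 → Q_y = 12857.915/1.6 = 8036.2 ≈ 8036 N.
ΣF_y = 0: P_y + 8036.2 − 3651·0.7 − 3800 = 0 → P_y = -1680 N.
ΣF_x = 0: no horizontal applied forces, so P_x = 0.

P_x = 0, P_y = -1680 N, Q_y = 8036 N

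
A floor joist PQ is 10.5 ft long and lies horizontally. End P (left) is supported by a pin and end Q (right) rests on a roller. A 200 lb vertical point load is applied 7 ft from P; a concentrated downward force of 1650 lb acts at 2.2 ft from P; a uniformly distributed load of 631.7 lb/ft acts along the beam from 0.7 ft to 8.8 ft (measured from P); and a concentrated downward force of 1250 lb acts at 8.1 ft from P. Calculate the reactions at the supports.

P_x = 0, P_y = 4459 lb, Q_y = 3758 lb

Resultant of the distributed load: 631.7 × 8.1 = 5116.77 lb at 4.75 ft from P.
Taking moments about P: Q_y·10.5 − 200·7 − 1650·2.2 − (631.7·8.1)·4.75 − 1250·8.1 = 0 → Q_y = 39459.6575/10.5 = 3758.06 ≈ 3758 lb.
ΣF_y = 0: P_y + 3758.06 − 200 − 1650 − 631.7·8.1 − 1250 = 0 → P_y = 4459 lb.
ΣF_x = 0: no horizontal applied forces, so P_x = 0.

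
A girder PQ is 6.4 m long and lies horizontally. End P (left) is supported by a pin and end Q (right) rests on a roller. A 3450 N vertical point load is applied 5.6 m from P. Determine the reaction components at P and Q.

Moments about P: Q_y·6.4 − 3450·5.6 = 0 → Q_y = 19320/6.4 = 3018.75 ≈ 3019 N.
ΣF_y = 0: P_y + 3018.75 − 3450 = 0 → P_y = 431.2 N.
ΣF_x = 0: no horizontal applied forces, so P_x = 0.

P_x = 0, P_y = 431.2 N, Q_y = 3019 N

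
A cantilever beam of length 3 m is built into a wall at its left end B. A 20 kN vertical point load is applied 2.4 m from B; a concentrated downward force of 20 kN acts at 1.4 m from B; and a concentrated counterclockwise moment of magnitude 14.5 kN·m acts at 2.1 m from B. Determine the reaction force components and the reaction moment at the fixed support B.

B_x = 0, B_y = 40.00 kN, M_B = 61.50 kN·m

ΣF_x = 0: B_x = 0.
ΣF_y = 0: B_y − 20 − 20 = 0 → B_y = 40.00 kN.
ΣM about B: M_B − 20·2.4 − 20·1.4 + 14.5 = 0 → M_B = 61.50 kN·m.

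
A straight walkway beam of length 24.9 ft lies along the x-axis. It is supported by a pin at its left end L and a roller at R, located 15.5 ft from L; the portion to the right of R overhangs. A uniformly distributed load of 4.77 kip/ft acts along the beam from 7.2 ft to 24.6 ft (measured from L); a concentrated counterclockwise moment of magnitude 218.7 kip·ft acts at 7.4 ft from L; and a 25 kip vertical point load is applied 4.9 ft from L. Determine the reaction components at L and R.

L_x = 0, L_y = 29.06 kip, R_y = 78.93 kip

Resultant of the distributed load: 4.77 × 17.4 = 82.998 kip at 15.9 ft from L.
Moments about L: R_y·15.5 − (4.77·17.4)·15.9 + 218.7 − 25·4.9 = 0 → R_y = 1223.4682/15.5 = 78.9334 ≈ 78.93 kip.
ΣF_y = 0: L_y + 78.9334 − 4.77·17.4 − 25 = 0 → L_y = 29.06 kip.
ΣF_x = 0: no horizontal applied forces, so L_x = 0.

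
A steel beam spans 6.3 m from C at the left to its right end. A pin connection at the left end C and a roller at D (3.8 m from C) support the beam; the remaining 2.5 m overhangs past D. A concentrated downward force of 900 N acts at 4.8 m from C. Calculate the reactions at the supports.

Moments about C: D_y·3.8 − 900·4.8 = 0 → D_y = 4320/3.8 = 1136.84 ≈ 1137 N.
ΣF_y = 0: C_y + 1136.84 − 900 = 0 → C_y = -236.8 N.
ΣF_x = 0: no horizontal applied forces, so C_x = 0.

C_x = 0, C_y = -236.8 N, D_y = 1137 N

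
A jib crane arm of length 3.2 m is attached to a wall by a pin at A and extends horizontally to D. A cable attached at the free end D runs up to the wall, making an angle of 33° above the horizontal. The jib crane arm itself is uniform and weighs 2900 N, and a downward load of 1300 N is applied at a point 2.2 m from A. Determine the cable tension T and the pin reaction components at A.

T = 4303 N, A_x = 3609 N, A_y = 1856 N

ΣM about A: T·sin33°·3.2 − 2900·1.6 − 1300·2.2 = 0 → T = 7500/(3.2·0.544639) = 4303.31 ≈ 4303 N.
ΣF_x = 0: A_x − T·cos33° = 0 → A_x = 4303.31 × 0.838671 = 3609 N.
ΣF_y = 0: A_y + T·sin33° − 2900 − 1300 = 0 → A_y = 4200 − 4303.31 × 0.544639 = 1856 N.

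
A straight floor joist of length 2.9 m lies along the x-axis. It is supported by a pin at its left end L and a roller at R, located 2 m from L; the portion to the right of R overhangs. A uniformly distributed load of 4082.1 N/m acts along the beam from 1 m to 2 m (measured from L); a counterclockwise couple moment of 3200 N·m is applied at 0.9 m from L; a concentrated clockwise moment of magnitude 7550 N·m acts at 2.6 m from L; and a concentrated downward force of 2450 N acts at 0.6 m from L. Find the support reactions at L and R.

Resultant of the distributed load: 4082.1 × 1 = 4082.1 N at 1.5 m from L.
ΣM about L: R_y·2 − (4082.1·1)·1.5 + 3200 − 7550 − 2450·0.6 = 0 → R_y = 11943.15/2 = 5971.57 ≈ 5972 N.
ΣF_y = 0: L_y + 5971.57 − 4082.1·1 − 2450 = 0 → L_y = 560.5 N.
ΣF_x = 0: no horizontal applied forces, so L_x = 0.

L_x = 0, L_y = 560.5 N, R_y = 5972 N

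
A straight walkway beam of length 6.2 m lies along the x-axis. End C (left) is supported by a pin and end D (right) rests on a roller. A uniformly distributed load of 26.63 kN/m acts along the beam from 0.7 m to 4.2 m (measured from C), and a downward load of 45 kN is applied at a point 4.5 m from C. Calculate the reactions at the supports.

C_x = 0, C_y = 68.71 kN, D_y = 69.49 kN

Resultant of the distributed load: 26.63 × 3.5 = 93.205 kN at 2.45 m from C.
Taking moments about C: D_y·6.2 − (26.63·3.5)·2.45 − 45·4.5 = 0 → D_y = 430.85225/6.2 = 69.4923 ≈ 69.49 kN.
ΣF_y = 0: C_y + 69.4923 − 26.63·3.5 − 45 = 0 → C_y = 68.71 kN.
ΣF_x = 0: no horizontal applied forces, so C_x = 0.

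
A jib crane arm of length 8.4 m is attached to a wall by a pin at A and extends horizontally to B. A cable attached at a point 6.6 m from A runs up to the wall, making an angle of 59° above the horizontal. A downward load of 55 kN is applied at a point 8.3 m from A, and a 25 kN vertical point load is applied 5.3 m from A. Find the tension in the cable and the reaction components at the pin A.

T = 104.1 kN, A_x = 53.62 kN, A_y = -9.242 kN

ΣM about A: T·sin59°·6.6 − 55·8.3 − 25·5.3 = 0 → T = 589/(6.6·0.857167) = 104.113 ≈ 104.1 kN.
ΣF_x = 0: A_x − T·cos59° = 0 → A_x = 104.113 × 0.515038 = 53.62 kN.
ΣF_y = 0: A_y + T·sin59° − 55 − 25 = 0 → A_y = 80 − 104.113 × 0.857167 = -9.242 kN.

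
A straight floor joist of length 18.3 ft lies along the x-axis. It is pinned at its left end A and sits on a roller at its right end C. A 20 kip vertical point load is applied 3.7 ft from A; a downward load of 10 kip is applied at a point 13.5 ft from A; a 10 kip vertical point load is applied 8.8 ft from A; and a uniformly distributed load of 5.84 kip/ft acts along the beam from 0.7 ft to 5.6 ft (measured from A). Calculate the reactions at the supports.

Resultant of the distributed load: 5.84 × 4.9 = 28.616 kip at 3.15 ft from A.
Taking moments about A: C_y·18.3 − 20·3.7 − 10·13.5 − 10·8.8 − (5.84·4.9)·3.15 = 0 → C_y = 387.1404/18.3 = 21.1552 ≈ 21.16 kip.
ΣF_y = 0: A_y + 21.1552 − 20 − 10 − 10 − 5.84·4.9 = 0 → A_y = 47.46 kip.
ΣF_x = 0: no horizontal applied forces, so A_x = 0.

A_x = 0, A_y = 47.46 kip, C_y = 21.16 kip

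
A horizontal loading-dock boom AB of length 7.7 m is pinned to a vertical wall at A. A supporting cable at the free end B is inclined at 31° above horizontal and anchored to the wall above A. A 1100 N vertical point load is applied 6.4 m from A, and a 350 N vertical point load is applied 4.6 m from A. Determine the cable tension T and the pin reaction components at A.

T = 2181 N, A_x = 1870 N, A_y = 326.6 N

ΣM about A: T·sin31°·7.7 − 1100·6.4 − 350·4.6 = 0 → T = 8650/(7.7·0.515038) = 2181.15 ≈ 2181 N.
ΣF_x = 0: A_x − T·cos31° = 0 → A_x = 2181.15 × 0.857167 = 1870 N.
ΣF_y = 0: A_y + T·sin31° − 1100 − 350 = 0 → A_y = 1450 − 2181.15 × 0.515038 = 326.6 N.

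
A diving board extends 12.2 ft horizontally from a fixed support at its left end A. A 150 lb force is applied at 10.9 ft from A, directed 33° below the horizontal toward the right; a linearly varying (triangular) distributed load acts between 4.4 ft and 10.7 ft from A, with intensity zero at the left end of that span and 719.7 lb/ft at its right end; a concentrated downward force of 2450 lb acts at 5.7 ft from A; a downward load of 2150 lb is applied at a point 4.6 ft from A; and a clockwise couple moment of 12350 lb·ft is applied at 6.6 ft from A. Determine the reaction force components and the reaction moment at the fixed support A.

Resultant of the triangular load: ½ × 719.7 × 6.3 = 2267.055 lb, acting at 8.6 ft from A (one-third of the span from the peak).
ΣF_x = 0: A_x + 150·cos33° = 0 → A_x = -125.8 lb.
ΣF_y = 0: A_y − 150·sin33° − ½·719.7·6.3 − 2450 − 2150 = 0 → A_y = 6949 lb.
ΣM about A: M_A − 150·sin33°·10.9 − (½·719.7·6.3)·8.6 − 2450·5.7 − 2150·4.6 − 12350 = 0 → M_A = 56590 lb·ft.

A_x = -125.8 lb, A_y = 6949 lb, M_A = 56590 lb·ft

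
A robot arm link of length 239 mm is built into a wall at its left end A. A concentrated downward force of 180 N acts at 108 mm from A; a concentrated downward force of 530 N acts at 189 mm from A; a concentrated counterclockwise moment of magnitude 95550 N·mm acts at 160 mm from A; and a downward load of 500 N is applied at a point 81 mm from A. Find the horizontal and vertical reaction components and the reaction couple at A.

ΣF_x = 0: A_x = 0.
ΣF_y = 0: A_y − 180 − 530 − 500 = 0 → A_y = 1210 N.
ΣM about A: M_A − 180·108 − 530·189 + 95550 − 500·81 = 0 → M_A = 64560 N·mm.

A_x = 0, A_y = 1210 N, M_A = 64560 N·mm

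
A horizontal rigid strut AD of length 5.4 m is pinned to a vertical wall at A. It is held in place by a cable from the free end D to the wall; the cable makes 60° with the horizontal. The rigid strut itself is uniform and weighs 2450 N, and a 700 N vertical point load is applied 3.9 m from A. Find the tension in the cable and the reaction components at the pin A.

T = 1998 N, A_x = 999.1 N, A_y = 1419 N

ΣM about A: T·sin60°·5.4 − 2450·2.7 − 700·3.9 = 0 → T = 9345/(5.4·0.866025) = 1998.27 ≈ 1998 N.
ΣF_x = 0: A_x − T·cos60° = 0 → A_x = 1998.27 × 0.5 = 999.1 N.
ΣF_y = 0: A_y + T·sin60° − 2450 − 700 = 0 → A_y = 3150 − 1998.27 × 0.866025 = 1419 N.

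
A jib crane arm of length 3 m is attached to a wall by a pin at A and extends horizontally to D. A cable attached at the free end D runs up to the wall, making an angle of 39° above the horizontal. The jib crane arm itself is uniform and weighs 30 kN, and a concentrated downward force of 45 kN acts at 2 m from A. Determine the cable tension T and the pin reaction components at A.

T = 71.51 kN, A_x = 55.57 kN, A_y = 30.00 kN

ΣM about A: T·sin39°·3 − 30·1.5 − 45·2 = 0 → T = 135/(3·0.62932) = 71.5058 ≈ 71.51 kN.
ΣF_x = 0: A_x − T·cos39° = 0 → A_x = 71.5058 × 0.777146 = 55.57 kN.
ΣF_y = 0: A_y + T·sin39° − 30 − 45 = 0 → A_y = 75 − 71.5058 × 0.62932 = 30.00 kN.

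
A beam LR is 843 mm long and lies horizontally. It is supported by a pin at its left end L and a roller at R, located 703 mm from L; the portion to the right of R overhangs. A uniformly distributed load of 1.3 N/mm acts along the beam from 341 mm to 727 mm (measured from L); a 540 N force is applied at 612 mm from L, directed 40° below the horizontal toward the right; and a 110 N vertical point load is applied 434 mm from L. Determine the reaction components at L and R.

L_x = -413.7 N, L_y = 207.7 N, R_y = 751.3 N

Resultant of the distributed load: 1.3 × 386 = 501.8 N at 534 mm from L.
Moments about L: R_y·703 − (1.3·386)·534 − 540·sin40°·612 − 110·434 = 0 → R_y = 528130/703 = 751.252 ≈ 751.3 N.
ΣF_y = 0: L_y + 751.252 − 1.3·386 − 540·sin40° − 110 = 0 → L_y = 207.7 N.
ΣF_x = 0: L_x + 540·cos40° = 0 → L_x = -413.7 N.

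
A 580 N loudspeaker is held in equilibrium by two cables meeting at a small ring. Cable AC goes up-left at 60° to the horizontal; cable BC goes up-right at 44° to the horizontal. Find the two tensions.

T_AC = 430.0 N, T_BC = 298.9 N

ΣF_x = 0: −T_AC·cos60° + T_BC·cos44° = 0 → T_BC = 0.695082·T_AC.
ΣF_y = 0: T_AC·sin60° + T_BC·sin44° = 580.
Substitute: T_AC·(0.866025 + 0.695082·0.694658) = 580 → T_AC = 429.99 ≈ 430.0 N.
Then T_BC = 0.695082 × 429.99 = 298.9 N.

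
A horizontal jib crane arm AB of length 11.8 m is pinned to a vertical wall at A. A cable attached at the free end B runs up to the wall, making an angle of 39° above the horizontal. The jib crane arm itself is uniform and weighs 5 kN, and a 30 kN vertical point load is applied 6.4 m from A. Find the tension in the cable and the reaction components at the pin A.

ΣM about A: T·sin39°·11.8 − 5·5.9 − 30·6.4 = 0 → T = 221.5/(11.8·0.62932) = 29.8277 ≈ 29.83 kN.
ΣF_x = 0: A_x − T·cos39° = 0 → A_x = 29.8277 × 0.777146 = 23.18 kN.
ΣF_y = 0: A_y + T·sin39° − 5 − 30 = 0 → A_y = 35 − 29.8277 × 0.62932 = 16.23 kN.

T = 29.83 kN, A_x = 23.18 kN, A_y = 16.23 kN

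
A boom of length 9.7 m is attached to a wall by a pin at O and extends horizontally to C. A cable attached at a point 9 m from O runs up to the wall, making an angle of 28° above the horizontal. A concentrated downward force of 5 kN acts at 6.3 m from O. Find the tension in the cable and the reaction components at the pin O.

T = 7.455 kN, O_x = 6.583 kN, O_y = 1.500 kN

ΣM about O: T·sin28°·9 − 5·6.3 = 0 → T = 31.5/(9·0.469472) = 7.45518 ≈ 7.455 kN.
ΣF_x = 0: O_x − T·cos28° = 0 → O_x = 7.45518 × 0.882948 = 6.583 kN.
ΣF_y = 0: O_y + T·sin28° − 5 = 0 → O_y = 5 − 7.45518 × 0.469472 = 1.500 kN.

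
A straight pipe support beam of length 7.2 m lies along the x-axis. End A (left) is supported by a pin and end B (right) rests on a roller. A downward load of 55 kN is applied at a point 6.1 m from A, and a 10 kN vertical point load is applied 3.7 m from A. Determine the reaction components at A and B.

ΣM about A: B_y·7.2 − 55·6.1 − 10·3.7 = 0 → B_y = 372.5/7.2 = 51.7361 ≈ 51.74 kN.
ΣF_y = 0: A_y + 51.7361 − 55 − 10 = 0 → A_y = 13.26 kN.
ΣF_x = 0: no horizontal applied forces, so A_x = 0.

A_x = 0, A_y = 13.26 kN, B_y = 51.74 kN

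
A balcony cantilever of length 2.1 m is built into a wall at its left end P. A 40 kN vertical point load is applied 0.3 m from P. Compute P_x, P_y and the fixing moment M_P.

ΣF_x = 0: P_x = 0.
ΣF_y = 0: P_y − 40 = 0 → P_y = 40.00 kN.
ΣM about P: M_P − 40·0.3 = 0 → M_P = 12.00 kN·m.

P_x = 0, P_y = 40.00 kN, M_P = 12.00 kN·m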